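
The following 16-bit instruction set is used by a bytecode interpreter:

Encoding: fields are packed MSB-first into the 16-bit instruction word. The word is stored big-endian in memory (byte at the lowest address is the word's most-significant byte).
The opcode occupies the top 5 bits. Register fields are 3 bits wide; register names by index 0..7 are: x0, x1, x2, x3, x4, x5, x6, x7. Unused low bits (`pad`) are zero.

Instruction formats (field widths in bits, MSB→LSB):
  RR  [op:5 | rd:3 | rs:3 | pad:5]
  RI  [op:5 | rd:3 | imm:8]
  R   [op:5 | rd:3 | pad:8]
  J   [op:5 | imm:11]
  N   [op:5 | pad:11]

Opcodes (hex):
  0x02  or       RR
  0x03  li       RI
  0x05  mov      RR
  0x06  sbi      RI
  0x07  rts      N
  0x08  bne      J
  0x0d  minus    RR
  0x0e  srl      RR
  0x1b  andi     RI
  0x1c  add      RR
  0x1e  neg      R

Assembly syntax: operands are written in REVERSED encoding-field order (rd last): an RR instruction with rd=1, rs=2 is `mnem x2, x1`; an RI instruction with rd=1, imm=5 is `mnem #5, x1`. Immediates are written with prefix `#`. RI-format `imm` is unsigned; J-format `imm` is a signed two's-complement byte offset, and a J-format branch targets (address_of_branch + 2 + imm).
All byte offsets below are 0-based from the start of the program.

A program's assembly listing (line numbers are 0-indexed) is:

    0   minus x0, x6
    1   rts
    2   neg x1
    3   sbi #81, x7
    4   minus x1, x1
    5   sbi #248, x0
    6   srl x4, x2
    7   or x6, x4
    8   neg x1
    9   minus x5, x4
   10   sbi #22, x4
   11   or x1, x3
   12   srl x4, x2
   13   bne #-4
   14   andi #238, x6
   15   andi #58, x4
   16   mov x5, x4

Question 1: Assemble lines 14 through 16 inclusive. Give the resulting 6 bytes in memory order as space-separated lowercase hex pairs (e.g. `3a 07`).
de ee dc 3a 2c a0

L14: andi op=0x1b:5|rd=6:3|imm=238:8 ⇒ 0xdeee ⇒ big de ee
L15: andi op=0x1b:5|rd=4:3|imm=58:8 ⇒ 0xdc3a ⇒ big dc 3a
L16: mov op=0x5:5|rd=4:3|rs=5:3|pad=0:5 ⇒ 0x2ca0 ⇒ big 2c a0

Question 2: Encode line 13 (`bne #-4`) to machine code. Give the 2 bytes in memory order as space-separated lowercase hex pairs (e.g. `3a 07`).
L13: bne op=0x8:5|imm=-4:11 ⇒ 0x47fc ⇒ big 47 fc

47 fc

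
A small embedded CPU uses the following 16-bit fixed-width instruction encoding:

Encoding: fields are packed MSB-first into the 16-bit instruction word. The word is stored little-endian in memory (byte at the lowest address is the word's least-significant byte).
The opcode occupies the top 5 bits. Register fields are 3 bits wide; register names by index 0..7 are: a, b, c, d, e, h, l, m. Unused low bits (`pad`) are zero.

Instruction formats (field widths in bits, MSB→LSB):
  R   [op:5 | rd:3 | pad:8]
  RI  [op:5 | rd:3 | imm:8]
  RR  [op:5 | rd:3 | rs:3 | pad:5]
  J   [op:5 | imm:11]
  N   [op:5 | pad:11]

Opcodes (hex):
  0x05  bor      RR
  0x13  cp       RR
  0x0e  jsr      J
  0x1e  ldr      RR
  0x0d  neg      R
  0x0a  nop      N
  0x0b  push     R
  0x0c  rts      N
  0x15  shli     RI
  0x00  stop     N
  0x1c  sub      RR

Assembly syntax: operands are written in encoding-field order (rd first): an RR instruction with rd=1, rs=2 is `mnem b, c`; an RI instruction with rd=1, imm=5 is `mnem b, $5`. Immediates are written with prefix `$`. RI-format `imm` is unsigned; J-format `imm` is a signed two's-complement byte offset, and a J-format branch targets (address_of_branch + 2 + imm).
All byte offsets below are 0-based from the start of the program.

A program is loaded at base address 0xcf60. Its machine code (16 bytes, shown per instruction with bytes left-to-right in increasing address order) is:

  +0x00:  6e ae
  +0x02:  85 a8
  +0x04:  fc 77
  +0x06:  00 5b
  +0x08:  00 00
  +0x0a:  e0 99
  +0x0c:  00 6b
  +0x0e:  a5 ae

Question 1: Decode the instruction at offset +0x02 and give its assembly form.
shli a, $133

[02] 85 a8 → 0xa885
  opcode bits[15:11]=0x15: shli/RI
  rd: (w>>8)&0x7=0x0 → a
  imm: (w>>0)&0xff=0x85 → $133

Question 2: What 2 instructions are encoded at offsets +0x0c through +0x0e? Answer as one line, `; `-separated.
neg d; shli l, $165

+0x0c: 00 6b ⇒ word 0x6b00 (little)
  op=0x6b00>>11=0xd ⇒ neg (R)
  rd: (w>>8)&0x7=0x3 → d
+0x0e: a5 ae ⇒ word 0xaea5 (little)
  op=0xaea5>>11=0x15 ⇒ shli (RI)
  rd: (w>>8)&0x7=0x6 → l
  imm: (w>>0)&0xff=0xa5 → $165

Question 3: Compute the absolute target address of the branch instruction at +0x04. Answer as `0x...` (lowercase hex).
0xcf62

[04] fc 77 → 0x77fc
  op=0x77fc>>11=0xe ⇒ jsr (J)
  imm: (w>>0)&0x7ff=0x7fc (s11→-4) → $-4
  target = base 0xcf60 + off 0x04 + 2 + imm -4 = 0xcf62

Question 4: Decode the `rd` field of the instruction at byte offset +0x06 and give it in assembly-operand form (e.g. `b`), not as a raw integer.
d

off 0x06: read 00 5b as little → 0x5b00
  top 5b → 0xb → push [R]
  rd@[10:8]=0x3 ⇒ d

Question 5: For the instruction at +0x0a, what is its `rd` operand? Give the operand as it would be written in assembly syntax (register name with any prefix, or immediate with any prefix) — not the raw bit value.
@+0a  little-endian(e0 99) = 0x99e0
  opcode bits[15:11]=0x13: cp/RR
  rd: (w>>8)&0x7=0x1 → b
  rs: (w>>5)&0x7=0x7 → m

b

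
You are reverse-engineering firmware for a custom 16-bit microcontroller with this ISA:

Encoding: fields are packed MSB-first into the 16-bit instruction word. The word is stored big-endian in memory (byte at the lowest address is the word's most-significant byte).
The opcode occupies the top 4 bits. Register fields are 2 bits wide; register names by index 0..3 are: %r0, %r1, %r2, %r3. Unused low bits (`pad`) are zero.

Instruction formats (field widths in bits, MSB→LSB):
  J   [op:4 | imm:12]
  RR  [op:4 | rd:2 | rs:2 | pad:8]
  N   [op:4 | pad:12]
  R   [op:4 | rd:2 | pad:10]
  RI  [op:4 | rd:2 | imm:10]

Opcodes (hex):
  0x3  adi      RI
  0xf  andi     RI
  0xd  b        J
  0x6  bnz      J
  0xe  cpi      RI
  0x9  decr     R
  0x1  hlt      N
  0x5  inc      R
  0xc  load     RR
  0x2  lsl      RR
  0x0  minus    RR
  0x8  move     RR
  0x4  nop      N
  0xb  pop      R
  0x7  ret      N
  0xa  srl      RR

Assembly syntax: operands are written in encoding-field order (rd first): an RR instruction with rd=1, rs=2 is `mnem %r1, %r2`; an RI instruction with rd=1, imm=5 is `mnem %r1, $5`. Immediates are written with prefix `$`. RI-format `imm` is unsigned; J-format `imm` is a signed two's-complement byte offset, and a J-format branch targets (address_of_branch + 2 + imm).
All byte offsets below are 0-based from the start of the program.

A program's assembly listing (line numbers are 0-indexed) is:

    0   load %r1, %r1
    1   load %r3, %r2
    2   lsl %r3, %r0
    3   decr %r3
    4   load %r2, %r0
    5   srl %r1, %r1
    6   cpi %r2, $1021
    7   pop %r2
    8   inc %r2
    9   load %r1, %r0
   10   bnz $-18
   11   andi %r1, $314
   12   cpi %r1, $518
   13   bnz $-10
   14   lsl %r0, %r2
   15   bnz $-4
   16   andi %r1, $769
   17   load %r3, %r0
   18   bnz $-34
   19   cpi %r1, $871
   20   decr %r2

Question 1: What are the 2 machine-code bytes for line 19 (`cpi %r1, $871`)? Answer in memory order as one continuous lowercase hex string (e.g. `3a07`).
line 19 (cpi): pack op=0xe:4|rd=1:2|imm=871:10 = 0xe767; big→ e7 67

e767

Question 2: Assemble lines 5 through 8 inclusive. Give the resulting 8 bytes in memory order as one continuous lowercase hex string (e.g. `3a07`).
a500ebfdb8005800

5. srl fields op=0xa:4|rd=1:2|rs=1:2|pad=0:8 → word a500h → a5 00
6. cpi fields op=0xe:4|rd=2:2|imm=1021:10 → word ebfdh → eb fd
7. pop fields op=0xb:4|rd=2:2|pad=0:10 → word b800h → b8 00
8. inc fields op=0x5:4|rd=2:2|pad=0:10 → word 5800h → 58 00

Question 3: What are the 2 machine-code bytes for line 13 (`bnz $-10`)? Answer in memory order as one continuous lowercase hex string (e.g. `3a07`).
6ff6

line 13 (bnz): pack op=0x6:4|imm=-10:12 = 0x6ff6; big→ 6f f6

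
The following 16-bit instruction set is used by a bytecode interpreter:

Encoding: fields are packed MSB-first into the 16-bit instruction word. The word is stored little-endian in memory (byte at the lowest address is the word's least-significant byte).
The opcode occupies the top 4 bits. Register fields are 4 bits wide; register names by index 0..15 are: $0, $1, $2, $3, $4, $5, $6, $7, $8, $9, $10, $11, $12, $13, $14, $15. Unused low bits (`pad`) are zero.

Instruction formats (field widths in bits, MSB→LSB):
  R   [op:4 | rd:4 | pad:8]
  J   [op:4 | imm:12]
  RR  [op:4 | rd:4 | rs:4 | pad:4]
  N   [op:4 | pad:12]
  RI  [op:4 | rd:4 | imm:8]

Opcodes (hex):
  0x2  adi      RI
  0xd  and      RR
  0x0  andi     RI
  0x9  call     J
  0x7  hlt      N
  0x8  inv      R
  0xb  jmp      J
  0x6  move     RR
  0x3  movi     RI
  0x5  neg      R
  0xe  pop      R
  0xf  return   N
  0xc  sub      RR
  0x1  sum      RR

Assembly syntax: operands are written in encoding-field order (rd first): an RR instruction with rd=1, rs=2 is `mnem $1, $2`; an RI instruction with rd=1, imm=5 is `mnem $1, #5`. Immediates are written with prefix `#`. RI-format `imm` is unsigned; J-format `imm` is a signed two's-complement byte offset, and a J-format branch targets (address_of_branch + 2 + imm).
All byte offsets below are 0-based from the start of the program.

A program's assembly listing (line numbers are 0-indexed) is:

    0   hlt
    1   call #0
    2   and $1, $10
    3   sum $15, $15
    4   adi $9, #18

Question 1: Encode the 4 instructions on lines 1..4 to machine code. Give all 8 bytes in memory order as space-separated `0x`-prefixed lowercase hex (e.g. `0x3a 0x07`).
L1: call op=0x9:4|imm=0:12 ⇒ 0x9000 ⇒ little 00 90
L2: and op=0xd:4|rd=1:4|rs=10:4|pad=0:4 ⇒ 0xd1a0 ⇒ little a0 d1
L3: sum op=0x1:4|rd=15:4|rs=15:4|pad=0:4 ⇒ 0x1ff0 ⇒ little f0 1f
L4: adi op=0x2:4|rd=9:4|imm=18:8 ⇒ 0x2912 ⇒ little 12 29

0x00 0x90 0xa0 0xd1 0xf0 0x1f 0x12 0x29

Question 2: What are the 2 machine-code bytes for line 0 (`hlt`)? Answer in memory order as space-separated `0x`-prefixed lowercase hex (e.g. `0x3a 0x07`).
L0: hlt op=0x7:4|pad=0:12 ⇒ 0x7000 ⇒ little 00 70

0x00 0x70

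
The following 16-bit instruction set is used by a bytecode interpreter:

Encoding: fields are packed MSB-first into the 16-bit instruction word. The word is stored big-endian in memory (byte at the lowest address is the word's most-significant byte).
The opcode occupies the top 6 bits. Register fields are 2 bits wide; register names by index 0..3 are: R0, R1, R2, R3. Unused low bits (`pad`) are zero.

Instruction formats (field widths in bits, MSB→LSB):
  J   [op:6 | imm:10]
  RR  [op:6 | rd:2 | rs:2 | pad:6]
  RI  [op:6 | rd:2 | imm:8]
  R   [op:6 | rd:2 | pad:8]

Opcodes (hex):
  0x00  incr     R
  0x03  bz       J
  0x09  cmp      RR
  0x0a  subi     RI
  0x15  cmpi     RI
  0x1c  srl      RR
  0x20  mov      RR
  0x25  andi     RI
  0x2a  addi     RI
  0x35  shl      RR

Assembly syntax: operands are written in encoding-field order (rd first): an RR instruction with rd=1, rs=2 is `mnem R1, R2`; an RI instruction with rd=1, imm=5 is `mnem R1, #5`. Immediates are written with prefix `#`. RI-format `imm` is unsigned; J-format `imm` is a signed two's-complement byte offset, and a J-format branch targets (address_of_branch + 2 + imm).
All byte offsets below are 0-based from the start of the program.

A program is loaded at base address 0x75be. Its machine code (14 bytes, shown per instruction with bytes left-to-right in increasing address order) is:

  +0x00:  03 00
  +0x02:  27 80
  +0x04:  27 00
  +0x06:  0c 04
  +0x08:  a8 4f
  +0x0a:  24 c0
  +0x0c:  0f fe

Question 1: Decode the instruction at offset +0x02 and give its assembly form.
cmp R3, R2

[02] 27 80 → 0x2780
  op=0x2780>>10=0x9 ⇒ cmp (RR)
  [9:8] rd=3 = R3
  [7:6] rs=2 = R2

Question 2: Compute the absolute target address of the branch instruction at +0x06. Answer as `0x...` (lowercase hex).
0x75ca

+0x06: 0c 04 ⇒ word 0x0c04 (big)
  op=0x0c04>>10=0x3 ⇒ bz (J)
  imm@[9:0]=0x4 ⇒ #4
  target = base 0x75be + off 0x06 + 2 + imm 4 = 0x75ca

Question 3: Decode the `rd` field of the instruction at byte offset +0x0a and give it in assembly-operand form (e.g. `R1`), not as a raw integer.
+0x0a: 24 c0 ⇒ word 0x24c0 (big)
  opcode bits[15:10]=0x9: cmp/RR
  [9:8] rd=0 = R0
  [7:6] rs=3 = R3

R0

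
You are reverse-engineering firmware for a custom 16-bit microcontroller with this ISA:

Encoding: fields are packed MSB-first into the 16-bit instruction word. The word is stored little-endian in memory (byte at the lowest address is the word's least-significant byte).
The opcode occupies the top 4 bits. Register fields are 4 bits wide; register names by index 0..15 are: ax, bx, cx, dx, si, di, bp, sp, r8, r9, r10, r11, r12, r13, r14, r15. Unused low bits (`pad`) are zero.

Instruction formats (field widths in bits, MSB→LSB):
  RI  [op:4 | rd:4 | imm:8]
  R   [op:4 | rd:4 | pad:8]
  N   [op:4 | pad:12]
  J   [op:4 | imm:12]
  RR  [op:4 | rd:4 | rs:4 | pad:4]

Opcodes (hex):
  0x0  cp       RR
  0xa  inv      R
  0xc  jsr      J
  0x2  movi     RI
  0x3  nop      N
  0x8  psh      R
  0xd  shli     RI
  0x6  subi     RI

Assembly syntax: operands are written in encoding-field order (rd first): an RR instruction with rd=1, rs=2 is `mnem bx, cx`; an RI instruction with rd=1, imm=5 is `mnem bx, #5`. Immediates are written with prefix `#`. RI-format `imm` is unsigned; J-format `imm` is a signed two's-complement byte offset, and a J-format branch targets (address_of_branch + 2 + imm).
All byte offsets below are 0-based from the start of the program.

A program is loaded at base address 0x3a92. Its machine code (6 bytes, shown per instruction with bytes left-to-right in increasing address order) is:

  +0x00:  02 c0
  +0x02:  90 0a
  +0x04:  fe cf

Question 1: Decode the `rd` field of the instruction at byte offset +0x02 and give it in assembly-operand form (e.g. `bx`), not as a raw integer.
r10

+0x02: 90 0a ⇒ word 0x0a90 (little)
  opcode bits[15:12]=0x0: cp/RR
  [11:8] rd=10 = r10
  [7:4] rs=9 = r9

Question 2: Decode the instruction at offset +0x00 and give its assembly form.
off 0x00: read 02 c0 as little → 0xc002
  opcode bits[15:12]=0xc: jsr/J
  imm@[11:0]=0x2 ⇒ #2

jsr #2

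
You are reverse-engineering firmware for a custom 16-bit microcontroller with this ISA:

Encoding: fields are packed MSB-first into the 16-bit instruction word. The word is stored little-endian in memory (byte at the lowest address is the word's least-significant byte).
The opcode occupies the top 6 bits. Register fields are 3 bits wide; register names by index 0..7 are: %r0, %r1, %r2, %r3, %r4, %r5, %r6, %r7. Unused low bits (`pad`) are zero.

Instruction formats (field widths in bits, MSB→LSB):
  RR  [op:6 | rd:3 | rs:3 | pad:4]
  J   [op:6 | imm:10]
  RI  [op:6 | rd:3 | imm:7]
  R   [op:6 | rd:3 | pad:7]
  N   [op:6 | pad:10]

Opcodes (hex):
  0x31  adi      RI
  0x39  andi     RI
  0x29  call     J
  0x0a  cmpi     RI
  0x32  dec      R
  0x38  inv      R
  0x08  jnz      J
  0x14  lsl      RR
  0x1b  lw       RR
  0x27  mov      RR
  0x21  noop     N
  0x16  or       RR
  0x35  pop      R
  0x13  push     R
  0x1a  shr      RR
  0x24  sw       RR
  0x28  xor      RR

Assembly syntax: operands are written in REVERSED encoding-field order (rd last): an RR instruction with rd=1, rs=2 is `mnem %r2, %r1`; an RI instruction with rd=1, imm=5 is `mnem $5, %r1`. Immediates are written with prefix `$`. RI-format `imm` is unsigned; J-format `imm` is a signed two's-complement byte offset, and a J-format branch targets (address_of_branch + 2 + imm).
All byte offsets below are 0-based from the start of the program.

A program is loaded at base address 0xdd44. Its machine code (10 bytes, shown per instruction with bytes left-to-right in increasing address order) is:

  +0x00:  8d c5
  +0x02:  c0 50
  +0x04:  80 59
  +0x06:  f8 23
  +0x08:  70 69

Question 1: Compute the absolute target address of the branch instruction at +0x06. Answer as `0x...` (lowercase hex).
@+06  little-endian(f8 23) = 0x23f8
  opcode bits[15:10]=0x8: jnz/J
  [9:0] imm=1016 (s10→-8) = $-8
  target = base 0xdd44 + off 0x06 + 2 + imm -8 = 0xdd44

0xdd44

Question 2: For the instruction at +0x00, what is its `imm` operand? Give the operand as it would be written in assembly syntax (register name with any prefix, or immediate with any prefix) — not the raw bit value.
$13

off 0x00: read 8d c5 as little → 0xc58d
  opcode bits[15:10]=0x31: adi/RI
  rd@[9:7]=0x3 ⇒ %r3
  imm@[6:0]=0xd ⇒ $13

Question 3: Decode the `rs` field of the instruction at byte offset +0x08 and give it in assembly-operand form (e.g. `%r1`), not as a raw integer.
%r7

+0x08: 70 69 ⇒ word 0x6970 (little)
  top 6b → 0x1a → shr [RR]
  rd@[9:7]=0x2 ⇒ %r2
  rs@[6:4]=0x7 ⇒ %r7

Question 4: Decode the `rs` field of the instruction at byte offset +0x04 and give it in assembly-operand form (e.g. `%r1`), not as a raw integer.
%r0

@+04  little-endian(80 59) = 0x5980
  op=0x5980>>10=0x16 ⇒ or (RR)
  rd: (w>>7)&0x7=0x3 → %r3
  rs: (w>>4)&0x7=0x0 → %r0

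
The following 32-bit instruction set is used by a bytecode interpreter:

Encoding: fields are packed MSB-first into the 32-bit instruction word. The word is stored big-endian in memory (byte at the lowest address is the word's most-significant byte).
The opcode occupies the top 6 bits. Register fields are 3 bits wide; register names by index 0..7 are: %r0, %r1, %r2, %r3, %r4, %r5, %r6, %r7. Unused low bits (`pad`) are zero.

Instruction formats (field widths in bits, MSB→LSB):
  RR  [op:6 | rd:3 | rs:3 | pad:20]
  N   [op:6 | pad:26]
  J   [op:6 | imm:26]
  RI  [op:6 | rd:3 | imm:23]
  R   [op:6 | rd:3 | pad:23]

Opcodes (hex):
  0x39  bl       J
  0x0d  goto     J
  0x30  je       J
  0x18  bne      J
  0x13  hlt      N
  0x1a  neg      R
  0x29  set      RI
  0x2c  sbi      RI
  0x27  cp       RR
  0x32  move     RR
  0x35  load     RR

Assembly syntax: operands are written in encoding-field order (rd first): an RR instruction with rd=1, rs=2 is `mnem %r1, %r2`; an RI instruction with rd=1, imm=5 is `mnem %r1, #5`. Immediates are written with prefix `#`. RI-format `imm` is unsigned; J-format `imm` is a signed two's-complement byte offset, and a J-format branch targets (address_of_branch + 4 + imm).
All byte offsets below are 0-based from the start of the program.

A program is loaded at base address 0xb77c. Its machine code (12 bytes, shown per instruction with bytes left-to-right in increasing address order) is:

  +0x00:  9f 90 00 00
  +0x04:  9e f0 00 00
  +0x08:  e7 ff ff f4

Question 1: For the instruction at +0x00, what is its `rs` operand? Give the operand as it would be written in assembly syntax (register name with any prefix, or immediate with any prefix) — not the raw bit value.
[00] 9f 90 00 00 → 0x9f900000
  opcode bits[31:26]=0x27: cp/RR
  rd@[25:23]=0x7 ⇒ %r7
  rs@[22:20]=0x1 ⇒ %r1

%r1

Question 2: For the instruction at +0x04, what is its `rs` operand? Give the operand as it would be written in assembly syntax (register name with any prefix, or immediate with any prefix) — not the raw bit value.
+0x04: 9e f0 00 00 ⇒ word 0x9ef00000 (big)
  opcode bits[31:26]=0x27: cp/RR
  rd@[25:23]=0x5 ⇒ %r5
  rs@[22:20]=0x7 ⇒ %r7

%r7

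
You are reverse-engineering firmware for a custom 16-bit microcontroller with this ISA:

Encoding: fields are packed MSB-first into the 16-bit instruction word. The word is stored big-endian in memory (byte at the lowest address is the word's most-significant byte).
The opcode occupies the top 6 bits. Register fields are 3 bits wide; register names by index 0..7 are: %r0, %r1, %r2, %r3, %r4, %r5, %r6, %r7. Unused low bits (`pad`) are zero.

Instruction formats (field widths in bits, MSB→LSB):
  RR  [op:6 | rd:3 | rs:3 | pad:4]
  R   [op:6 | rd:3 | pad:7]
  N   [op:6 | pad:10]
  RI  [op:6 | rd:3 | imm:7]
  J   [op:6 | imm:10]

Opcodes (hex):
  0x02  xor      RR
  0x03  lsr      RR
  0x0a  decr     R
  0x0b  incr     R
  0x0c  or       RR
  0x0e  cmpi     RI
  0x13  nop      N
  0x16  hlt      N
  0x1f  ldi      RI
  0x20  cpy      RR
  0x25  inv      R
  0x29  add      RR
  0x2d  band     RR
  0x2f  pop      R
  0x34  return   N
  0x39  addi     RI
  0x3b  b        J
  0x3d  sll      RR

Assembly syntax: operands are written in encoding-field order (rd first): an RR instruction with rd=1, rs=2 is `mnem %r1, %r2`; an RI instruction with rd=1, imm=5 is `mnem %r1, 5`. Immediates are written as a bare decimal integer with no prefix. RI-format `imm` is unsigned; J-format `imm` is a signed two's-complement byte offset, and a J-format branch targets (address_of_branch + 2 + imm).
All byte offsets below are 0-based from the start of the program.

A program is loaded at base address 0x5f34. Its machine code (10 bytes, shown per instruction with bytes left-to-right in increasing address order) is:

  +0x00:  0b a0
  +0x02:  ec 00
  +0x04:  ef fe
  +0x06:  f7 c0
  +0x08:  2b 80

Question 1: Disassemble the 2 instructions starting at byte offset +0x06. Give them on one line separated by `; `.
@+06  big-endian(f7 c0) = 0xf7c0
  top 6b → 0x3d → sll [RR]
  rd: (w>>7)&0x7=0x7 → %r7
  rs: (w>>4)&0x7=0x4 → %r4
@+08  big-endian(2b 80) = 0x2b80
  top 6b → 0xa → decr [R]
  rd: (w>>7)&0x7=0x7 → %r7

sll %r7, %r4; decr %r7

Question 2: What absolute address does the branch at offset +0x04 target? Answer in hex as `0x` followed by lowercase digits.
0x5f38

@+04  big-endian(ef fe) = 0xeffe
  op=0xeffe>>10=0x3b ⇒ b (J)
  [9:0] imm=1022 (s10→-2) = -2
  target = base 0x5f34 + off 0x04 + 2 + imm -2 = 0x5f38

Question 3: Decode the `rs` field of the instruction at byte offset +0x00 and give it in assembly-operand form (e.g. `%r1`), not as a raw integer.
%r2

off 0x00: read 0b a0 as big → 0x0ba0
  op=0x0ba0>>10=0x2 ⇒ xor (RR)
  rd: (w>>7)&0x7=0x7 → %r7
  rs: (w>>4)&0x7=0x2 → %r2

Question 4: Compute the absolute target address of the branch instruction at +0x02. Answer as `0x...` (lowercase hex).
0x5f38

@+02  big-endian(ec 00) = 0xec00
  top 6b → 0x3b → b [J]
  imm@[9:0]=0x0 ⇒ 0
  target = base 0x5f34 + off 0x02 + 2 + imm 0 = 0x5f38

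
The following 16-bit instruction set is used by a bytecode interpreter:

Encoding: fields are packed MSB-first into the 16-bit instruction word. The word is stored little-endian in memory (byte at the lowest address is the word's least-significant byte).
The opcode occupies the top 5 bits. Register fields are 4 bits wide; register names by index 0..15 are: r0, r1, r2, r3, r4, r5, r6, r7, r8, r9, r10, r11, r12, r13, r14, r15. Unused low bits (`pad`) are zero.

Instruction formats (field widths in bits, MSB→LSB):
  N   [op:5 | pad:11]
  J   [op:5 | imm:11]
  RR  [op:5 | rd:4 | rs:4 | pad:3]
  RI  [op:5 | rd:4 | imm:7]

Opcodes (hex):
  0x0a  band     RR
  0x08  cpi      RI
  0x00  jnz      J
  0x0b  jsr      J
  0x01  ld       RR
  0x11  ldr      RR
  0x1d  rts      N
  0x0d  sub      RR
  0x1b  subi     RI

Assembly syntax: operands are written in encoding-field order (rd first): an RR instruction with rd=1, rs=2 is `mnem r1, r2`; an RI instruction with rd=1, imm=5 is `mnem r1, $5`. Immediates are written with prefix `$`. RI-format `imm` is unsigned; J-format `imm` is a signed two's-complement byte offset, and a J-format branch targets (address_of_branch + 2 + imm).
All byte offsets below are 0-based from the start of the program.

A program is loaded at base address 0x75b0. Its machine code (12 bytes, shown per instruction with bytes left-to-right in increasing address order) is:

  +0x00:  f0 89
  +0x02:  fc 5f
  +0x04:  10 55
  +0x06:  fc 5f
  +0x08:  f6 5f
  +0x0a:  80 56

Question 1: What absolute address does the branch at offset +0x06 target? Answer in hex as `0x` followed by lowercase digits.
0x75b4

[06] fc 5f → 0x5ffc
  opcode bits[15:11]=0xb: jsr/J
  imm: (w>>0)&0x7ff=0x7fc (s11→-4) → $-4
  target = base 0x75b0 + off 0x06 + 2 + imm -4 = 0x75b4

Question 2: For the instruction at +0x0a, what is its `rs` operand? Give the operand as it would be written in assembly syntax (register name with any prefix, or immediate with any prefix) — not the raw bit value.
off 0x0a: read 80 56 as little → 0x5680
  op=0x5680>>11=0xa ⇒ band (RR)
  rd: (w>>7)&0xf=0xd → r13
  rs: (w>>3)&0xf=0x0 → r0

r0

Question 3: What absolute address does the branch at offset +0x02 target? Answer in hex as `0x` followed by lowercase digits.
0x75b0

+0x02: fc 5f ⇒ word 0x5ffc (little)
  top 5b → 0xb → jsr [J]
  [10:0] imm=2044 (s11→-4) = $-4
  target = base 0x75b0 + off 0x02 + 2 + imm -4 = 0x75b0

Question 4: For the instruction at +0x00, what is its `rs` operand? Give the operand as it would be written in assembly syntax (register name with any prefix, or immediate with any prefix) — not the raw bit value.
[00] f0 89 → 0x89f0
  op=0x89f0>>11=0x11 ⇒ ldr (RR)
  rd: (w>>7)&0xf=0x3 → r3
  rs: (w>>3)&0xf=0xe → r14

r14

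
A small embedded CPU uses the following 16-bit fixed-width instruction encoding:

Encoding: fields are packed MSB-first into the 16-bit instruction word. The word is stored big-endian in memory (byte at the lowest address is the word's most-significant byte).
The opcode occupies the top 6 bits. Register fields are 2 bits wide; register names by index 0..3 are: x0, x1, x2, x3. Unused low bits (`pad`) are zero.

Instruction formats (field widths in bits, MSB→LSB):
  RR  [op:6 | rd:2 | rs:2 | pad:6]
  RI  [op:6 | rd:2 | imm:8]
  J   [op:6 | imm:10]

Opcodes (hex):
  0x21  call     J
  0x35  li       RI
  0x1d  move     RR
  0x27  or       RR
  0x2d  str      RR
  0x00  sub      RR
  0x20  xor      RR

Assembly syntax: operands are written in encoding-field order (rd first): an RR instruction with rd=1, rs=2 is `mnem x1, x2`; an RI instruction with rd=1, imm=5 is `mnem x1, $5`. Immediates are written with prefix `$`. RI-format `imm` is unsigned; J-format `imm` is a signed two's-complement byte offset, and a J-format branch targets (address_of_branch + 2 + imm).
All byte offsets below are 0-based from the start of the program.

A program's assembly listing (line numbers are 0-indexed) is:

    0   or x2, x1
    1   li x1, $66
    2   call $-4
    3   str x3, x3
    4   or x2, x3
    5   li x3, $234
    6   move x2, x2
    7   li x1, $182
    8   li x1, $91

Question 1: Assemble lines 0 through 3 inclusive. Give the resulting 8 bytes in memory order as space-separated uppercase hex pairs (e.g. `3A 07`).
9E 40 D5 42 87 FC B7 C0

L0: or op=0x27:6|rd=2:2|rs=1:2|pad=0:6 ⇒ 0x9e40 ⇒ big 9e 40
L1: li op=0x35:6|rd=1:2|imm=66:8 ⇒ 0xd542 ⇒ big d5 42
L2: call op=0x21:6|imm=-4:10 ⇒ 0x87fc ⇒ big 87 fc
L3: str op=0x2d:6|rd=3:2|rs=3:2|pad=0:6 ⇒ 0xb7c0 ⇒ big b7 c0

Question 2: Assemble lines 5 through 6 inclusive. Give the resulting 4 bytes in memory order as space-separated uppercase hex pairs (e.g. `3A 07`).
D7 EA 76 80

L5: li op=0x35:6|rd=3:2|imm=234:8 ⇒ 0xd7ea ⇒ big d7 ea
L6: move op=0x1d:6|rd=2:2|rs=2:2|pad=0:6 ⇒ 0x7680 ⇒ big 76 80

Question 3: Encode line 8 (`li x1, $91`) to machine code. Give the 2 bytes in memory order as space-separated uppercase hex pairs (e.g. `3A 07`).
D5 5B

L8: li op=0x35:6|rd=1:2|imm=91:8 ⇒ 0xd55b ⇒ big d5 5b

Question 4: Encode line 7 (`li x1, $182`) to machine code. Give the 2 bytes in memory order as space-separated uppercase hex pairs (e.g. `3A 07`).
D5 B6

L7: li op=0x35:6|rd=1:2|imm=182:8 ⇒ 0xd5b6 ⇒ big d5 b6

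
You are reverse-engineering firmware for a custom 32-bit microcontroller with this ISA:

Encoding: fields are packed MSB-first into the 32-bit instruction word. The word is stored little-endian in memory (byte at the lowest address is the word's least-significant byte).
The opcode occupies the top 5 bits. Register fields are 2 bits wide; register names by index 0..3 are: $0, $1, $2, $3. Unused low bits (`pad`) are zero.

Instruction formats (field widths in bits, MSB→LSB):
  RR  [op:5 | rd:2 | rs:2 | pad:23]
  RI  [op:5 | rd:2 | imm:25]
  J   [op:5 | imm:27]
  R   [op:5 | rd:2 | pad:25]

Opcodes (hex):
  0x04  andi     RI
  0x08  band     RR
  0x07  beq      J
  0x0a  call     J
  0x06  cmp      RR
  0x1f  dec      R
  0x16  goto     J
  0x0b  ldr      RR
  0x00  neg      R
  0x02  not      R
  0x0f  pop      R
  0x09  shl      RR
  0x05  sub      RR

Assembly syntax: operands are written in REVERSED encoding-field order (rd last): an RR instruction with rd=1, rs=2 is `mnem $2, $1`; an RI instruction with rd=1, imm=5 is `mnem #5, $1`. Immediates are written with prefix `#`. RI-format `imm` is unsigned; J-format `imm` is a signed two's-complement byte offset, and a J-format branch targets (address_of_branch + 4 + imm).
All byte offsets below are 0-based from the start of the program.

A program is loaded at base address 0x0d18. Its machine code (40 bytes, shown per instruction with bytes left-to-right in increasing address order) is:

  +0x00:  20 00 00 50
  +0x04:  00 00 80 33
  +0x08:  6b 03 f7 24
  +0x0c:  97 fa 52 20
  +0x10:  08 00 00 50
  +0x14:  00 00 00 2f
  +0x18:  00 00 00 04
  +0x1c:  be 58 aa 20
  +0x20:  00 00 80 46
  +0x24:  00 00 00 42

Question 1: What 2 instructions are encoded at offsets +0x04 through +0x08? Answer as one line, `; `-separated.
cmp $3, $1; andi #16188267, $2

@+04  little-endian(00 00 80 33) = 0x33800000
  top 5b → 0x6 → cmp [RR]
  [26:25] rd=1 = $1
  [24:23] rs=3 = $3
@+08  little-endian(6b 03 f7 24) = 0x24f7036b
  top 5b → 0x4 → andi [RI]
  [26:25] rd=2 = $2
  [24:0] imm=16188267 = #16188267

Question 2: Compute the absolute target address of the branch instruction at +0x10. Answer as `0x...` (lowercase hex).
0x0d34

+0x10: 08 00 00 50 ⇒ word 0x50000008 (little)
  opcode bits[31:27]=0xa: call/J
  imm: (w>>0)&0x7ffffff=0x8 → #8
  target = base 0x0d18 + off 0x10 + 4 + imm 8 = 0x0d34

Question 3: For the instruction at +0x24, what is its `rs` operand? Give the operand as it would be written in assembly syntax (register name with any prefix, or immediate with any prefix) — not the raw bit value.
$0

+0x24: 00 00 00 42 ⇒ word 0x42000000 (little)
  op=0x42000000>>27=0x8 ⇒ band (RR)
  rd: (w>>25)&0x3=0x1 → $1
  rs: (w>>23)&0x3=0x0 → $0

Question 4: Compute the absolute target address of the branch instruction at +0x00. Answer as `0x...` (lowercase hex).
@+00  little-endian(20 00 00 50) = 0x50000020
  top 5b → 0xa → call [J]
  imm: (w>>0)&0x7ffffff=0x20 → #32
  target = base 0x0d18 + off 0x00 + 4 + imm 32 = 0x0d3c

0x0d3c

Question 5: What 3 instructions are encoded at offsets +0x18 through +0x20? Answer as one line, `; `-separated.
@+18  little-endian(00 00 00 04) = 0x04000000
  top 5b → 0x0 → neg [R]
  rd: (w>>25)&0x3=0x2 → $2
@+1c  little-endian(be 58 aa 20) = 0x20aa58be
  top 5b → 0x4 → andi [RI]
  rd: (w>>25)&0x3=0x0 → $0
  imm: (w>>0)&0x1ffffff=0xaa58be → #11163838
@+20  little-endian(00 00 80 46) = 0x46800000
  top 5b → 0x8 → band [RR]
  rd: (w>>25)&0x3=0x3 → $3
  rs: (w>>23)&0x3=0x1 → $1

neg $2; andi #11163838, $0; band $1, $3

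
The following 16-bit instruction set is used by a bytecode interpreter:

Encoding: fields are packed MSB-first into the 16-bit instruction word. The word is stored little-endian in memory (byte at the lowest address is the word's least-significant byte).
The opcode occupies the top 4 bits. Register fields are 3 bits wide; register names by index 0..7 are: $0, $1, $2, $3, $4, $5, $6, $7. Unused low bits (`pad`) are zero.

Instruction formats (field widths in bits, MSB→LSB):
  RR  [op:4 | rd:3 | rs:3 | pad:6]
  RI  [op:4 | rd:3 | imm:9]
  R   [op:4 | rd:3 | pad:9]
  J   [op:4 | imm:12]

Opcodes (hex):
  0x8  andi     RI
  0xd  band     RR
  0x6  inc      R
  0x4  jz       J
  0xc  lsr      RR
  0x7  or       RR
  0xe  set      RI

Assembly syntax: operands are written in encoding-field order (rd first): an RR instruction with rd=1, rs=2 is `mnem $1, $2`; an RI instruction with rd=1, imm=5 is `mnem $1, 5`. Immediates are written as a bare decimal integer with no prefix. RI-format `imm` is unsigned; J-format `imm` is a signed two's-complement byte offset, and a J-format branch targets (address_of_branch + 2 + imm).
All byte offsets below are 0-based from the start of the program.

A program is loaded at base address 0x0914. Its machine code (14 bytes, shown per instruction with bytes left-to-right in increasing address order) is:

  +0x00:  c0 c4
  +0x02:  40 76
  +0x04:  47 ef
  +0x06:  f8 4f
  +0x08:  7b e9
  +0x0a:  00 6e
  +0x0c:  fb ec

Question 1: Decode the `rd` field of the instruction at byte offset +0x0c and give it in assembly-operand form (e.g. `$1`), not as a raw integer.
$6

+0x0c: fb ec ⇒ word 0xecfb (little)
  opcode bits[15:12]=0xe: set/RI
  [11:9] rd=6 = $6
  [8:0] imm=251 = 251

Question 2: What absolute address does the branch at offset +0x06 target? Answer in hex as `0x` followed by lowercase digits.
off 0x06: read f8 4f as little → 0x4ff8
  top 4b → 0x4 → jz [J]
  imm@[11:0]=0xff8 (s12→-8) ⇒ -8
  target = base 0x0914 + off 0x06 + 2 + imm -8 = 0x0914

0x0914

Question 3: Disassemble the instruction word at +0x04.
set $7, 327

+0x04: 47 ef ⇒ word 0xef47 (little)
  opcode bits[15:12]=0xe: set/RI
  rd: (w>>9)&0x7=0x7 → $7
  imm: (w>>0)&0x1ff=0x147 → 327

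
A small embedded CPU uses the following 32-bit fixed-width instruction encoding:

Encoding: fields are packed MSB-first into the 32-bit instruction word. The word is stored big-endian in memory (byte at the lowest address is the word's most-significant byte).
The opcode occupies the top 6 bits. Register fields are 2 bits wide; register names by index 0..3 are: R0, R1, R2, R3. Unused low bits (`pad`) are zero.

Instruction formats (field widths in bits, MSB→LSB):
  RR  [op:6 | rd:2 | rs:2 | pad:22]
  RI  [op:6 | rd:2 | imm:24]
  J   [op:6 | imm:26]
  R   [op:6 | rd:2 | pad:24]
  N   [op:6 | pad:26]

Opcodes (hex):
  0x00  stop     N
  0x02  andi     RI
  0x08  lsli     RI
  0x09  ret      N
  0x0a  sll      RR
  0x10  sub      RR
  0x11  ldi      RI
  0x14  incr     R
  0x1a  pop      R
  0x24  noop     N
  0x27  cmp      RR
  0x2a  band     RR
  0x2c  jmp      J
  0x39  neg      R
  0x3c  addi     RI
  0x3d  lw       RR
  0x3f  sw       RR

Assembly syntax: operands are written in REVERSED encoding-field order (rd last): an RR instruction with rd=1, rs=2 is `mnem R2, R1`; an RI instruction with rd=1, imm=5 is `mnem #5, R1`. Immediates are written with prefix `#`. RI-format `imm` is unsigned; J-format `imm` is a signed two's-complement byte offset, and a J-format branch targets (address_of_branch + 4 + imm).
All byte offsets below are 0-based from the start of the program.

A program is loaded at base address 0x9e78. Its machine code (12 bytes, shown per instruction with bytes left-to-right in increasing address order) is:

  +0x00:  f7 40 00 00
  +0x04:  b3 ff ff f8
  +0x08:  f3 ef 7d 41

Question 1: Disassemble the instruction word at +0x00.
lw R1, R3

off 0x00: read f7 40 00 00 as big → 0xf7400000
  top 6b → 0x3d → lw [RR]
  rd@[25:24]=0x3 ⇒ R3
  rs@[23:22]=0x1 ⇒ R1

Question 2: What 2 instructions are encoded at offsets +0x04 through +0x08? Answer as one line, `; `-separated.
+0x04: b3 ff ff f8 ⇒ word 0xb3fffff8 (big)
  opcode bits[31:26]=0x2c: jmp/J
  imm: (w>>0)&0x3ffffff=0x3fffff8 (s26→-8) → #-8
+0x08: f3 ef 7d 41 ⇒ word 0xf3ef7d41 (big)
  opcode bits[31:26]=0x3c: addi/RI
  rd: (w>>24)&0x3=0x3 → R3
  imm: (w>>0)&0xffffff=0xef7d41 → #15695169

jmp #-8; addi #15695169, R3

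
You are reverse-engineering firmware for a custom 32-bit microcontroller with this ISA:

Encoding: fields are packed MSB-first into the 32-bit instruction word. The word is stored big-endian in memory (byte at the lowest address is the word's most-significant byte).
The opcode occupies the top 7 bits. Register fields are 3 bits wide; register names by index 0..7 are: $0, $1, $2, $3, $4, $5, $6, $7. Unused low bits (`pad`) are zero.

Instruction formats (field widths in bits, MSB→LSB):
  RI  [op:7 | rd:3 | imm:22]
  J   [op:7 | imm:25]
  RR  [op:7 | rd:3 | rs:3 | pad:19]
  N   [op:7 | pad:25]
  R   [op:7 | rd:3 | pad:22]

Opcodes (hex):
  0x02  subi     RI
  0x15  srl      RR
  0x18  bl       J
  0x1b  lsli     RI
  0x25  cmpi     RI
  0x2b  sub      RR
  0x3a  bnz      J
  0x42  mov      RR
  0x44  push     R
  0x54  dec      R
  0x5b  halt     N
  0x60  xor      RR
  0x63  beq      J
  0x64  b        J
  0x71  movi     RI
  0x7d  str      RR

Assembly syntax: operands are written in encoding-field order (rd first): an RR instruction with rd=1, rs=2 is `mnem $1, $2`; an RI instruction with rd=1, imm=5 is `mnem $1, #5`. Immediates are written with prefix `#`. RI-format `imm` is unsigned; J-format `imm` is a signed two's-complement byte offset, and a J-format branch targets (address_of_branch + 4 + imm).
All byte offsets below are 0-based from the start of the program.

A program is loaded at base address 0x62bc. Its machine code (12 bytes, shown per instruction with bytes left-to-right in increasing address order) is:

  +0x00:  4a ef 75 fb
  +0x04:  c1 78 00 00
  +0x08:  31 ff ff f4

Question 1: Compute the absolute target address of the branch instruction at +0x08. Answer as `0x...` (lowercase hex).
0x62bc

+0x08: 31 ff ff f4 ⇒ word 0x31fffff4 (big)
  top 7b → 0x18 → bl [J]
  [24:0] imm=33554420 (s25→-12) = #-12
  target = base 0x62bc + off 0x08 + 4 + imm -12 = 0x62bc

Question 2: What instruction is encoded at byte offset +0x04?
xor $5, $7

+0x04: c1 78 00 00 ⇒ word 0xc1780000 (big)
  opcode bits[31:25]=0x60: xor/RR
  rd@[24:22]=0x5 ⇒ $5
  rs@[21:19]=0x7 ⇒ $7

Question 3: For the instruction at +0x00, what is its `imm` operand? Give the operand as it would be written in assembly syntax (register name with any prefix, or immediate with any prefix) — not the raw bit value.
#3110395

@+00  big-endian(4a ef 75 fb) = 0x4aef75fb
  top 7b → 0x25 → cmpi [RI]
  rd@[24:22]=0x3 ⇒ $3
  imm@[21:0]=0x2f75fb ⇒ #3110395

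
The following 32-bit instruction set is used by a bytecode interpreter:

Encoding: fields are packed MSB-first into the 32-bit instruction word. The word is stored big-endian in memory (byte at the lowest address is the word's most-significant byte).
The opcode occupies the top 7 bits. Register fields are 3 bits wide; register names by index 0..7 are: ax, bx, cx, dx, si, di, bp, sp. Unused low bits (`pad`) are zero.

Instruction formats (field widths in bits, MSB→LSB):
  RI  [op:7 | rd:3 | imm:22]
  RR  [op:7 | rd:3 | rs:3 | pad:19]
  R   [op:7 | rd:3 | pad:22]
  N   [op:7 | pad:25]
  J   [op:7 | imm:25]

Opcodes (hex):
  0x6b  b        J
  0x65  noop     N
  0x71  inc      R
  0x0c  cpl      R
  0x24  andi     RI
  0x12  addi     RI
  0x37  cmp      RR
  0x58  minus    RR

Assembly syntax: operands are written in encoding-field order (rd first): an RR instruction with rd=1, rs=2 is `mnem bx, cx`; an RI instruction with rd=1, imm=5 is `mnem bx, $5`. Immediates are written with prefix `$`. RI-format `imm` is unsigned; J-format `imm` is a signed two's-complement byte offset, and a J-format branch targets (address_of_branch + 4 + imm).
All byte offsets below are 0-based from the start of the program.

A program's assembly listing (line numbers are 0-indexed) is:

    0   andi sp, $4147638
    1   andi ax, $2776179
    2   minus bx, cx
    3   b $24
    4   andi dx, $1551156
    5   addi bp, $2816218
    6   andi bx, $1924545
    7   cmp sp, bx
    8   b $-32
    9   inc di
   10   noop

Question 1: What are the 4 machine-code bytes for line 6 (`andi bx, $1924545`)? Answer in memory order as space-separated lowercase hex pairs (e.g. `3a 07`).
48 5d 5d c1

L6: andi op=0x24:7|rd=1:3|imm=1924545:22 ⇒ 0x485d5dc1 ⇒ big 48 5d 5d c1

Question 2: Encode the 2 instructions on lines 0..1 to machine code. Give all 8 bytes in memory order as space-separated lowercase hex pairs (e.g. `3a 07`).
0. andi fields op=0x24:7|rd=7:3|imm=4147638:22 → word 49ff49b6h → 49 ff 49 b6
1. andi fields op=0x24:7|rd=0:3|imm=2776179:22 → word 482a5c73h → 48 2a 5c 73

49 ff 49 b6 48 2a 5c 73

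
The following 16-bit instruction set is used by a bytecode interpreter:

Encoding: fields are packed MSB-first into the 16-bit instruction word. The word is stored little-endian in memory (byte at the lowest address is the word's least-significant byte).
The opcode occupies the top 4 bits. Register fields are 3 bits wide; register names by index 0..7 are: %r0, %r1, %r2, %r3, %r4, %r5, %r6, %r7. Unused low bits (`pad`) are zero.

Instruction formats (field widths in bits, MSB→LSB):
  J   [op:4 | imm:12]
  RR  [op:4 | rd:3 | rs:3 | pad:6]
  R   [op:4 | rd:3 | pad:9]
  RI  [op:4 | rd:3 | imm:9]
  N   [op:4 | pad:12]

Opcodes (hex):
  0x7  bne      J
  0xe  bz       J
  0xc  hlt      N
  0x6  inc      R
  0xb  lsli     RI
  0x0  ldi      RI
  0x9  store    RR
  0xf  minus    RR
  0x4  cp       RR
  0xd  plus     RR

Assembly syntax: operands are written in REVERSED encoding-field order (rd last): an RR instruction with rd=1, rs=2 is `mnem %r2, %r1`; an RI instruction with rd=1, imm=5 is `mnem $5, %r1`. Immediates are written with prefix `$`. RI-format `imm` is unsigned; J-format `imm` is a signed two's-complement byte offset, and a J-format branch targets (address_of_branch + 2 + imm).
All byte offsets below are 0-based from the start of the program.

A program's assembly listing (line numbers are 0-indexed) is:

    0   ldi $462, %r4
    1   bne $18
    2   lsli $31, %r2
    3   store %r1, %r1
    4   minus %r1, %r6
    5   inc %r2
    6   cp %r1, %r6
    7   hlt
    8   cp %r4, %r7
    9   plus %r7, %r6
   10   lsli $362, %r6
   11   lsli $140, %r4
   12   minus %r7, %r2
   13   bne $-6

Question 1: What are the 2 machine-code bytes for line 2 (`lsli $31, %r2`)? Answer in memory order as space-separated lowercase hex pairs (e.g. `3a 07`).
1f b4

2. lsli fields op=0xb:4|rd=2:3|imm=31:9 → word b41fh → 1f b4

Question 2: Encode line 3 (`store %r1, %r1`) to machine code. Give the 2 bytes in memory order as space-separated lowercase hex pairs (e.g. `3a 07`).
line 3 (store): pack op=0x9:4|rd=1:3|rs=1:3|pad=0:6 = 0x9240; little→ 40 92

40 92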